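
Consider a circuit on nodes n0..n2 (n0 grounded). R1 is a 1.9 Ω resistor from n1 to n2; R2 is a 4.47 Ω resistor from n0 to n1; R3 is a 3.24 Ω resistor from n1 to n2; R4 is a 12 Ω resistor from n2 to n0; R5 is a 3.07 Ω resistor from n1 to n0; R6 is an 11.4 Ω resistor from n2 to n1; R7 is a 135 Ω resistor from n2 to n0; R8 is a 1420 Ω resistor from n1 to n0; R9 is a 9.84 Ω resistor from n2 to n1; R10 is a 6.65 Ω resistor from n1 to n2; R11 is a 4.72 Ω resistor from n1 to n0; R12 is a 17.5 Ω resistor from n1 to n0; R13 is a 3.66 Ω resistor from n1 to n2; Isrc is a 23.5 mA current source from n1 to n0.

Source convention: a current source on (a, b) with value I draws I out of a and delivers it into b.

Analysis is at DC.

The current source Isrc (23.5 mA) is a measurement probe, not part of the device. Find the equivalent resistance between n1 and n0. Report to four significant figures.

R_eq = 1.106 Ω

Element admittances at DC:
  Y(R1) = 0.5263 S between n1,n2
  Y(R2) = 0.2237 S between n0,n1
  Y(R3) = 0.3086 S between n1,n2
  Y(R4) = 0.08333 S between n2,n0
  Y(R5) = 0.3257 S between n1,n0
  Y(R6) = 0.08772 S between n2,n1
  Y(R7) = 0.007407 S between n2,n0
  Y(R8) = 0.0007042 S between n1,n0
  Y(R9) = 0.1016 S between n2,n1
  Y(R10) = 0.1504 S between n1,n2
  Y(R11) = 0.2119 S between n1,n0
  Y(R12) = 0.05714 S between n1,n0
  Y(R13) = 0.2732 S between n1,n2
  Isrc: injects 0.0235 A into n0 (from n1)
Assemble and solve the 2×2 MNA system:
  V(n1)=-0.02598  V(n2)=-0.02445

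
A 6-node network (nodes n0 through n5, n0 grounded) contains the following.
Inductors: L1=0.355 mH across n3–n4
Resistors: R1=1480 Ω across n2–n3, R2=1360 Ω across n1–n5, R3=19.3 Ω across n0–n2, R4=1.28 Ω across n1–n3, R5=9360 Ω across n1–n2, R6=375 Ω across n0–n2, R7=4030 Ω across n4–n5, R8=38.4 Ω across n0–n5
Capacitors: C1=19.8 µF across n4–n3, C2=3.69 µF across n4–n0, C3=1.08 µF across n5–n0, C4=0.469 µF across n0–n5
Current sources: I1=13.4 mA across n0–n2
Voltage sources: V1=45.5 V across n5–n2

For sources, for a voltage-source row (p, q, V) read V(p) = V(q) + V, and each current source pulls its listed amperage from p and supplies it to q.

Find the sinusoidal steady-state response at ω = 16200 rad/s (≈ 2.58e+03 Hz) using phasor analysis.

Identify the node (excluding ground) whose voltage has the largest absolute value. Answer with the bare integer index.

5

Element admittances at ω=16200 rad/s:
  Y(L1) = 0.000-0.1739j S between n3,n4
  Y(R1) = 0.0006757+0.000j S between n2,n3
  Y(R2) = 0.0007353+0.000j S between n1,n5
  Y(C1) = 0.000+0.3208j S between n4,n3
  Y(R3) = 0.05181+0.000j S between n0,n2
  Y(C2) = 0.000+0.05978j S between n4,n0
  I1: injects 0.0134 A into n2 (from n0)
  Y(R4) = 0.7812+0.000j S between n1,n3
  Y(C3) = 0.000+0.01750j S between n5,n0
  Y(R5) = 0.0001068+0.000j S between n1,n2
  Y(R6) = 0.002667+0.000j S between n0,n2
  Y(C4) = 0.000+0.007598j S between n0,n5
  Y(R7) = 0.0002481+0.000j S between n4,n5
  Y(R8) = 0.02604+0.000j S between n0,n5
  V1: constraint V(n5)−V(n2) = 45.5
Assemble and solve the 6×6 MNA system:
  V(n1)=-0.3058-0.3037j  V(n2)=-17.40-8.575j  V(n3)=-0.3302-0.2947j  V(n4)=-0.2447-0.2435j  V(n5)=28.10-8.575j
  i(V1)=-0.9748-0.4736j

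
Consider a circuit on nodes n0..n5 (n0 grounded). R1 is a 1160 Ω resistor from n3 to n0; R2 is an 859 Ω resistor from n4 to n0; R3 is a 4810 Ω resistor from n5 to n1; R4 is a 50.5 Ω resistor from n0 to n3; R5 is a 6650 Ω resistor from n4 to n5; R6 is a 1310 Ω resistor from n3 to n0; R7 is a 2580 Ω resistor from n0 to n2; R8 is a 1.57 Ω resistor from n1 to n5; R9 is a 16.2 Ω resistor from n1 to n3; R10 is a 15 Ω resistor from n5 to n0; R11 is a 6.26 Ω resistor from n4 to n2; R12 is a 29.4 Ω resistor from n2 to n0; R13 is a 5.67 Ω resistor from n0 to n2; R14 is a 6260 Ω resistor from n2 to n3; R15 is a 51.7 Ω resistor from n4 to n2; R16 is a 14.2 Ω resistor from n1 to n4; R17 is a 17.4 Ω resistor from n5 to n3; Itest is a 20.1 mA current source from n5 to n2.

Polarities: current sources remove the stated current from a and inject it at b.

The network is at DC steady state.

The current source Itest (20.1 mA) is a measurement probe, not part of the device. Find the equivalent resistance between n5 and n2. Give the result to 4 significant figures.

R_eq = 9.373 Ω

Element admittances at DC:
  Y(R1) = 0.0008621 S between n3,n0
  Y(R2) = 0.001164 S between n4,n0
  Y(R3) = 0.0002079 S between n5,n1
  Y(R4) = 0.01980 S between n0,n3
  Y(R5) = 0.0001504 S between n4,n5
  Y(R6) = 0.0007634 S between n3,n0
  Y(R7) = 0.0003876 S between n0,n2
  Y(R8) = 0.6369 S between n1,n5
  Y(R9) = 0.06173 S between n1,n3
  Y(R10) = 0.06667 S between n5,n0
  Y(R11) = 0.1597 S between n4,n2
  Y(R12) = 0.03401 S between n2,n0
  Y(R13) = 0.1764 S between n0,n2
  Y(R14) = 0.0001597 S between n2,n3
  Y(R15) = 0.01934 S between n4,n2
  Y(R16) = 0.07042 S between n1,n4
  Y(R17) = 0.05747 S between n5,n3
  Itest: injects 0.0201 A into n2 (from n5)
Assemble and solve the 5×5 MNA system:
  V(n1)=-0.1199  V(n2)=0.05356  V(n3)=-0.1075  V(n4)=0.004498  V(n5)=-0.1348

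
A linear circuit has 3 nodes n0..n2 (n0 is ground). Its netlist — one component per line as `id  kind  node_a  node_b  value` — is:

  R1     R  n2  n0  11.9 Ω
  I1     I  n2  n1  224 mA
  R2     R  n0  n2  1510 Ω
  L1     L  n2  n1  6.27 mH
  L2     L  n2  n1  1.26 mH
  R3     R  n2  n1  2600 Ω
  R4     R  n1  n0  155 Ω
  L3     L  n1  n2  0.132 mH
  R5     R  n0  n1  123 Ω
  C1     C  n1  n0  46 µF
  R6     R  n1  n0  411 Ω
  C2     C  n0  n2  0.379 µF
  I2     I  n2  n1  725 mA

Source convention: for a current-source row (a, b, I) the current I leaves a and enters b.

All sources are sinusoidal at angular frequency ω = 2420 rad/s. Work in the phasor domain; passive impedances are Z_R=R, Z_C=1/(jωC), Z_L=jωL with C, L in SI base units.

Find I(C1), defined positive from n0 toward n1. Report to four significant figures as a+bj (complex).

0.01132-0.01259j A

Element admittances at ω=2420 rad/s:
  Y(R1) = 0.08403+0.000j S between n2,n0
  I1: injects 0.224 A into n1 (from n2)
  Y(R2) = 0.0006623+0.000j S between n0,n2
  Y(L1) = 0.000-0.06590j S between n2,n1
  Y(L2) = 0.000-0.3280j S between n2,n1
  Y(R3) = 0.0003846+0.000j S between n2,n1
  Y(R4) = 0.006452+0.000j S between n1,n0
  Y(L3) = 0.000-3.130j S between n1,n2
  Y(R5) = 0.008130+0.000j S between n0,n1
  Y(C1) = 0.000+0.1113j S between n1,n0
  Y(R6) = 0.002433+0.000j S between n1,n0
  Y(C2) = 0.000+0.0009172j S between n0,n2
  I2: injects 0.725 A into n1 (from n2)
Assemble and solve the 2×2 MNA system:
  V(n1)=0.1131+0.1016j  V(n2)=0.1090-0.1703j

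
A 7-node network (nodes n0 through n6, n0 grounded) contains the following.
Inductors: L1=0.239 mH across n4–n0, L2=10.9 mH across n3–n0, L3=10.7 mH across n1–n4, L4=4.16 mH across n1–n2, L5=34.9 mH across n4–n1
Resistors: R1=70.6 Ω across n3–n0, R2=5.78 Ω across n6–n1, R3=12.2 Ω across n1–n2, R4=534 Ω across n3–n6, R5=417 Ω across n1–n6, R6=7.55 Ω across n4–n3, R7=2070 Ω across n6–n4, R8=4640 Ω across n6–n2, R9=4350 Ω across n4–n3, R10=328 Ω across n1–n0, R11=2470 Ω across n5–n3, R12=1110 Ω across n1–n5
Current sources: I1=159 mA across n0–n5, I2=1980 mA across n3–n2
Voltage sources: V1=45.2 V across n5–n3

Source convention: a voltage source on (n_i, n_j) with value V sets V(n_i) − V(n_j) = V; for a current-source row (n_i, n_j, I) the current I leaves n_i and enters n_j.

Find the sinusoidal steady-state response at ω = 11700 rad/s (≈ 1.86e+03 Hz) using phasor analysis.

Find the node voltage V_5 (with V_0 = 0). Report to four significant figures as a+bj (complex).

35.53+2.115j V

Apply KCL at each of the 6 non-ground nodes and solve the resulting linear system.
Node n1: branches {L3, R2, R3, R5, L4, R10, R12, L5} → V_1 = 85.11+140.0j
Node n2: branches {R3, I2, R8, L4} → V_2 = 107.8+145.7j
Node n3: branches {L2, R1, R4, I2, R6, R9, R11, V1} → V_3 = -9.670+2.115j
Node n4: branches {L1, L3, R6, R7, R9, L5} → V_4 = 1.490+0.05569j
Node n5: branches {I1, R11, R12, V1} → V_5 = 35.53+2.115j
Node n6: branches {R2, R4, R5, R7, R8} → V_6 = 83.91+138.2j
Source currents: i(V1)=0.1854+0.1242j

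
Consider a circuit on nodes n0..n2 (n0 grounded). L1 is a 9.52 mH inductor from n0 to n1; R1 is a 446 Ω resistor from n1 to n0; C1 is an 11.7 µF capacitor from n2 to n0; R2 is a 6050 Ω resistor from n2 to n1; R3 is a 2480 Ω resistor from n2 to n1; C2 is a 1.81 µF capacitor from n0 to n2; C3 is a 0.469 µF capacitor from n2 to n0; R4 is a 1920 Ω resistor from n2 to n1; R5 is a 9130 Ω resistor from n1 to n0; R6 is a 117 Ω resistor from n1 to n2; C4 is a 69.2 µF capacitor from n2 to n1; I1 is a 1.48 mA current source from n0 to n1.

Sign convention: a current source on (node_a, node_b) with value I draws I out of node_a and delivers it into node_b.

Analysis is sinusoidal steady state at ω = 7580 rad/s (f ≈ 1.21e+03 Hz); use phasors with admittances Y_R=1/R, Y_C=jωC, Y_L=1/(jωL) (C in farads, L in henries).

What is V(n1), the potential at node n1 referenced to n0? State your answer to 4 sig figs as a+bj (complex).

0.0007025-0.01989j V

MNA unknowns: 2 node voltages V₁..V_2
L1: Y=0.000-0.01386j on G[0,1]
R1: Y=0.002242+0.000j on G[1,0]
C1: Y=0.000+0.08869j on G[2,0]
R2: Y=0.0001653+0.000j on G[2,1]
R3: Y=0.0004032+0.000j on G[2,1]
C2: Y=0.000+0.01372j on G[0,2]
C3: Y=0.000+0.003555j on G[2,0]
R4: Y=0.0005208+0.000j on G[2,1]
R5: Y=0.0001095+0.000j on G[1,0]
R6: Y=0.008547+0.000j on G[1,2]
C4: Y=0.000+0.5245j on G[2,1]
I1: z[0]−=0.00148, z[1]+=0.00148
solve → V1=0.0007025-0.01989j, V2=0.0005334-0.01655j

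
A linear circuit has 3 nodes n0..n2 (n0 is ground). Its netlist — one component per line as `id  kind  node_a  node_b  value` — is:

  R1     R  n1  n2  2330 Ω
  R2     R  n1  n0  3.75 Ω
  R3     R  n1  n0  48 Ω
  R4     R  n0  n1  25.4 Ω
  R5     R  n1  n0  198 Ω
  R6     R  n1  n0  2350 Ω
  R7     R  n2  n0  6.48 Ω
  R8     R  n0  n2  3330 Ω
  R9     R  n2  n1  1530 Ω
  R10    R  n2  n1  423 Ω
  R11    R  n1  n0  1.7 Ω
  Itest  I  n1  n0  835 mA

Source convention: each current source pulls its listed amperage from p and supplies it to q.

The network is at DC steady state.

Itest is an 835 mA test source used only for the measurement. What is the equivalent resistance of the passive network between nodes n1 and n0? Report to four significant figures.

Element admittances at DC:
  Y(R1) = 0.0004292 S between n1,n2
  Y(R2) = 0.2667 S between n1,n0
  Y(R3) = 0.02083 S between n1,n0
  Y(R4) = 0.03937 S between n0,n1
  Y(R5) = 0.005051 S between n1,n0
  Y(R6) = 0.0004255 S between n1,n0
  Y(R7) = 0.1543 S between n2,n0
  Y(R8) = 0.0003003 S between n0,n2
  Y(R9) = 0.0006536 S between n2,n1
  Y(R10) = 0.002364 S between n2,n1
  Y(R11) = 0.5882 S between n1,n0
  Itest: injects 0.835 A into n0 (from n1)
Assemble and solve the 2×2 MNA system:
  V(n1)=-0.9037  V(n2)=-0.01971

R_eq = 1.082 Ω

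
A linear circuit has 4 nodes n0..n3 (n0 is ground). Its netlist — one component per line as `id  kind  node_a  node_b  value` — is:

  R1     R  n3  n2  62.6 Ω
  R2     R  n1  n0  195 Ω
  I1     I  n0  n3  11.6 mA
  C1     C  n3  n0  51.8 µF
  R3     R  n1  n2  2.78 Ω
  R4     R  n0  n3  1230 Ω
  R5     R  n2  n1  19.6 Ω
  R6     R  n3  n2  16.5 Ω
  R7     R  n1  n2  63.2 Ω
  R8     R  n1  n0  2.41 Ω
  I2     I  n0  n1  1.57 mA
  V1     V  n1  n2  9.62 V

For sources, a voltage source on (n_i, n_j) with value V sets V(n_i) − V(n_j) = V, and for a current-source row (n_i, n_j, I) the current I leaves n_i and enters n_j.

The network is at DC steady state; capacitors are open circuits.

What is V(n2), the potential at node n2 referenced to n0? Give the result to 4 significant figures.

Element admittances at DC:
  Y(R1) = 0.01597 S between n3,n2
  Y(R2) = 0.005128 S between n1,n0
  I1: injects 0.0116 A into n3 (from n0)
  Y(C1) = 0.000 S between n3,n0
  Y(R3) = 0.3597 S between n1,n2
  Y(R4) = 0.0008130 S between n0,n3
  Y(R5) = 0.05102 S between n2,n1
  Y(R6) = 0.06061 S between n3,n2
  Y(R7) = 0.01582 S between n1,n2
  Y(R8) = 0.4149 S between n1,n0
  I2: injects 0.00157 A into n1 (from n0)
  V1: constraint V(n1)−V(n2) = 9.62
Assemble and solve the 4×4 MNA system:
  V(n1)=0.04939  V(n2)=-9.571  V(n3)=-9.320
  i(V1)=-4.123

-9.571 V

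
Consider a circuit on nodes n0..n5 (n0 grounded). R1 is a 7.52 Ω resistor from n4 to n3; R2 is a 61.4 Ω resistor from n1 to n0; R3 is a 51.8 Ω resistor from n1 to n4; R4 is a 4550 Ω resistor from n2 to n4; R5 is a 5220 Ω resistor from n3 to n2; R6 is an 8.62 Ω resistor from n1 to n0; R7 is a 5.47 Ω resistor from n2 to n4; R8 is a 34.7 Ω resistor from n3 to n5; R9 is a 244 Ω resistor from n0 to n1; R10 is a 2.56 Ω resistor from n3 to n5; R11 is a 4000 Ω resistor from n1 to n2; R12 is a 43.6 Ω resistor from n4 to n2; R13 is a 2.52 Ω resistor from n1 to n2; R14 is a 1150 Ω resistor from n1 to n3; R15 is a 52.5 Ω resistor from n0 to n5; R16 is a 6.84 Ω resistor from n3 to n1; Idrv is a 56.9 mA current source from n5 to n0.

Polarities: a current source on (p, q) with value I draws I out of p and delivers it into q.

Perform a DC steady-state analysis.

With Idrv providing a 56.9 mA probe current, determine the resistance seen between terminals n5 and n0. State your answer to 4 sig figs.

R_eq = 11.23 Ω

Apply KCL at each of the 5 non-ground nodes and solve the resulting linear system.
Node n1: branches {R2, R3, R6, R9, R11, R13, R14, R16} → V_1 = -0.3279
Node n2: branches {R4, R5, R7, R11, R12, R13} → V_2 = -0.3603
Node n3: branches {R1, R5, R8, R10, R14, R16} → V_3 = -0.5324
Node n4: branches {R1, R3, R4, R7, R12} → V_4 = -0.4224
Node n5: branches {R8, R10, R15, Idrv} → V_5 = -0.6390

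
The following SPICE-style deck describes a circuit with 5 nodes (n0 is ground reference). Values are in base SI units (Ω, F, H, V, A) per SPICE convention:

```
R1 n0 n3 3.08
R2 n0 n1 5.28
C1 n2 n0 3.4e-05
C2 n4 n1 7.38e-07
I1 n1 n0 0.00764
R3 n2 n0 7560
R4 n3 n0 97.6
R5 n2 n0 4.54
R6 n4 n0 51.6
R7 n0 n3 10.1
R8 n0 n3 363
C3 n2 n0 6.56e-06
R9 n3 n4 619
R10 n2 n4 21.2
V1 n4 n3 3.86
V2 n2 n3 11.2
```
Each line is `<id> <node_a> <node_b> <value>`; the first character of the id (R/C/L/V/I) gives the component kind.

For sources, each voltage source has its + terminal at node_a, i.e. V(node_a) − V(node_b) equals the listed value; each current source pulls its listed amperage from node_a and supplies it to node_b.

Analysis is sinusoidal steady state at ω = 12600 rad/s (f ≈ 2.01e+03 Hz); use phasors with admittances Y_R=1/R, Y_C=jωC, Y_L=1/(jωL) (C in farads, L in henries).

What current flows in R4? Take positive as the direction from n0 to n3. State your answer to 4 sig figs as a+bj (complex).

0.06634+0.03619j A

Element admittances at ω=12600 rad/s:
  Y(R1) = 0.3247+0.000j S between n0,n3
  Y(R2) = 0.1894+0.000j S between n0,n1
  Y(C1) = 0.000+0.4284j S between n2,n0
  Y(C2) = 0.000+0.009299j S between n4,n1
  I1: injects 0.00764 A into n0 (from n1)
  Y(R3) = 0.0001323+0.000j S between n2,n0
  Y(R4) = 0.01025+0.000j S between n3,n0
  Y(R5) = 0.2203+0.000j S between n2,n0
  Y(R6) = 0.01938+0.000j S between n4,n0
  Y(R7) = 0.09901+0.000j S between n0,n3
  Y(R8) = 0.002755+0.000j S between n0,n3
  Y(C3) = 0.000+0.08266j S between n2,n0
  Y(R9) = 0.001616+0.000j S between n3,n4
  Y(R10) = 0.04717+0.000j S between n2,n4
  V1: constraint V(n4)−V(n3) = 3.86
  V2: constraint V(n2)−V(n3) = 11.2
Assemble and solve the 6×6 MNA system:
  V(n1)=0.1265-0.1346j  V(n2)=4.725-3.532j  V(n3)=-6.475-3.532j  V(n4)=-2.615-3.532j
  i(V1)=0.3591+0.09394j  i(V2)=-3.193-1.636j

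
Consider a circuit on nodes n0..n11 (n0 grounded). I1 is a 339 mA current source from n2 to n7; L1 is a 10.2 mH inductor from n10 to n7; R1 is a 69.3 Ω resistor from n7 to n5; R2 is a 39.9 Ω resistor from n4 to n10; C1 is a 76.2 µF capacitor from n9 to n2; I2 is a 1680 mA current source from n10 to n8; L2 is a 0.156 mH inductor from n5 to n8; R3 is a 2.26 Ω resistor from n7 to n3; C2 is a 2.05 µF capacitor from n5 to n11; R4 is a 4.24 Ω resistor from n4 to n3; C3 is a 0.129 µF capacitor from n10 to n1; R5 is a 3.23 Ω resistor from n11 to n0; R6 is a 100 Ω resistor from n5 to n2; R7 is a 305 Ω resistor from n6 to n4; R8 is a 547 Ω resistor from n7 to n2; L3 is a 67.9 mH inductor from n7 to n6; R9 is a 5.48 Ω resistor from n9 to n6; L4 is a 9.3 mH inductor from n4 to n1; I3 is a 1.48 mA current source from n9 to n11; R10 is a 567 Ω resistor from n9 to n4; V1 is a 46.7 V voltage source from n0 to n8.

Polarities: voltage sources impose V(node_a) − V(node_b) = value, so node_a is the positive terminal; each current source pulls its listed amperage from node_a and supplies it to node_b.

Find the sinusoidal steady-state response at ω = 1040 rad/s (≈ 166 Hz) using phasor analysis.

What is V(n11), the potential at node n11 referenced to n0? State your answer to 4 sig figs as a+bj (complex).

0.004443-0.3217j V

MNA unknowns: 11 node voltages V₁..V_11 plus 1 source current (V1)
I1: z[2]−=0.339, z[7]+=0.339
L1: Y=0.000-0.09427j on G[10,7]
R1: Y=0.01443+0.000j on G[7,5]
R2: Y=0.02506+0.000j on G[4,10]
C1: Y=0.000+0.07925j on G[9,2]
I2: z[10]−=1.68, z[8]+=1.68
L2: Y=0.000-6.164j on G[5,8]
R3: Y=0.4425+0.000j on G[7,3]
C2: Y=0.000+0.002132j on G[5,11]
R4: Y=0.2358+0.000j on G[4,3]
C3: Y=0.000+0.0001342j on G[10,1]
R5: Y=0.3096+0.000j on G[11,0]
R6: Y=0.01000+0.000j on G[5,2]
R7: Y=0.003279+0.000j on G[6,4]
R8: Y=0.001828+0.000j on G[7,2]
L3: Y=0.000-0.01416j on G[7,6]
R9: Y=0.1825+0.000j on G[9,6]
L4: Y=0.000-0.1034j on G[4,1]
I3: z[9]−=0.00148, z[11]+=0.00148
R10: Y=0.001764+0.000j on G[9,4]
V1: row V0−V8=46.7, i_V1 at 0,8
solve → V1=-120.5-6.345j, V2=-108.8+5.750j, V3=-120.3-5.114j, V4=-120.5-6.364j, V5=-46.72-0.2728j, V6=-109.1+9.618j, V7=-120.2-4.447j, V8=-46.70+0.000j, V9=-107.8+9.037j, V10=-124.2-21.29j, V11=0.004443-0.3217j
aux → i_V1=0.001376-0.09961j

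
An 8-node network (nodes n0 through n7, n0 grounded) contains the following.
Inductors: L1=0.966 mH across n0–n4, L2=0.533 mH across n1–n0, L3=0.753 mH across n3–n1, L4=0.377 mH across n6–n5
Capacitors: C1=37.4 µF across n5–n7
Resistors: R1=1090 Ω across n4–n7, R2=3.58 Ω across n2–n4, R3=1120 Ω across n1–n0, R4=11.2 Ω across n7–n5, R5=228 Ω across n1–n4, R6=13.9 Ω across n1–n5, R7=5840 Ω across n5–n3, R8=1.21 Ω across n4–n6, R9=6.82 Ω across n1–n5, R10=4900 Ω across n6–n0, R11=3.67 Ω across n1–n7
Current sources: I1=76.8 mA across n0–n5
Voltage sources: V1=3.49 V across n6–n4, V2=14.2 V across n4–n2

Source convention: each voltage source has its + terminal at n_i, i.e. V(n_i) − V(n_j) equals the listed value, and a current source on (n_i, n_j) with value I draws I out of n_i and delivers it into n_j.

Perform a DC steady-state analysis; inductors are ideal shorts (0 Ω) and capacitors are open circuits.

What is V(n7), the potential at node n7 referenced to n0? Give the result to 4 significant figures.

Element admittances at DC:
  L1: short n0↔n4 (DC inductor)
  Y(C1) = 0.000 S between n5,n7
  Y(R1) = 0.0009174 S between n4,n7
  Y(R2) = 0.2793 S between n2,n4
  Y(R3) = 0.0008929 S between n1,n0
  Y(R4) = 0.08929 S between n7,n5
  Y(R5) = 0.004386 S between n1,n4
  L2: short n1↔n0 (DC inductor)
  Y(R6) = 0.07194 S between n1,n5
  L3: short n3↔n1 (DC inductor)
  I1: injects 0.0768 A into n5 (from n0)
  Y(R7) = 0.0001712 S between n5,n3
  Y(R8) = 0.8264 S between n4,n6
  Y(R9) = 0.1466 S between n1,n5
  L4: short n6↔n5 (DC inductor)
  Y(R10) = 0.0002041 S between n6,n0
  Y(R11) = 0.2725 S between n1,n7
  V1: constraint V(n6)−V(n4) = 3.49
  V2: constraint V(n4)−V(n2) = 14.2
Assemble and solve the 13×13 MNA system:
  V(n1)=0.000  V(n2)=-14.20  V(n3)=0.000  V(n4)=0.000  V(n5)=3.490  V(n6)=3.490  V(n7)=0.8592
  i(L1)=0.9214  i(L2)=0.9975  i(L3)=0.0005976  i(L4)=0.9215  i(V1)=-3.807  i(V2)=-3.966

0.8592 V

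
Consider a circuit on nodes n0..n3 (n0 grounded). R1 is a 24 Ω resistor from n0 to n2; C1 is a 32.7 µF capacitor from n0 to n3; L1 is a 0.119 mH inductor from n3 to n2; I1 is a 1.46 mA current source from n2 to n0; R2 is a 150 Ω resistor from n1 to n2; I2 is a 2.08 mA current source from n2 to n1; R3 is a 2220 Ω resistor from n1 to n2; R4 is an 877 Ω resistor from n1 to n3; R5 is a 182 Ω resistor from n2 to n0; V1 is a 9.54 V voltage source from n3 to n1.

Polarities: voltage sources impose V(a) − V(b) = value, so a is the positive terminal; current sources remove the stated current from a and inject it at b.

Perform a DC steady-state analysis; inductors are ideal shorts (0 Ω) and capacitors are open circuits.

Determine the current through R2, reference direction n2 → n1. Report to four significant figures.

0.06360 A

MNA unknowns: 3 node voltages V₁..V_3 plus 2 source currents (L1, V1)
R1: Y=0.04167 on G[0,2]
C1: Y=0.000 on G[0,3]
L1: row V3−V2=0, i_L1 at 3,2
I1: z[2]−=0.00146, z[0]+=0.00146
R2: Y=0.006667 on G[1,2]
I2: z[2]−=0.00208, z[1]+=0.00208
R3: Y=0.0004505 on G[1,2]
R4: Y=0.001140 on G[1,3]
R5: Y=0.005495 on G[2,0]
V1: row V3−V1=9.54, i_V1 at 3,1
solve → V1=-9.571, V2=-0.03096, V3=-0.03096
aux → i_L1=0.06998, i_V1=-0.08086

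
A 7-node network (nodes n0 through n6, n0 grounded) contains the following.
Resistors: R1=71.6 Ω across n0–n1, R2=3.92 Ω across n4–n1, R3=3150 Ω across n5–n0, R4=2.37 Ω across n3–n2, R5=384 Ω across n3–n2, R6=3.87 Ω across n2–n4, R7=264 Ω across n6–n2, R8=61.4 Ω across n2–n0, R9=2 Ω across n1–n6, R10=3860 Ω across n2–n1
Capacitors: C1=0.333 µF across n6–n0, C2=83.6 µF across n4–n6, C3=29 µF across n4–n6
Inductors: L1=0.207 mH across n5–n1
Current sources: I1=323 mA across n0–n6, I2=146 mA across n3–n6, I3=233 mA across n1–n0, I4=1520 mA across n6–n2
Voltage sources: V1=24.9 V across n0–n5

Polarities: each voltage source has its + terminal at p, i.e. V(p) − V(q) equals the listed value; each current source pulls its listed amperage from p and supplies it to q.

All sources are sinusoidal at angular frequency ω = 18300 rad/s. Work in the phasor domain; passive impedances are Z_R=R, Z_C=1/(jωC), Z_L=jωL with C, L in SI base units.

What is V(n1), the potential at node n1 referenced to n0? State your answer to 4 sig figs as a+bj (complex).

-25.16+2.855j V

MNA unknowns: 6 node voltages V₁..V_6 plus 1 source current (V1)
R1: Y=0.01397+0.000j on G[0,1]
C1: Y=0.000+0.006094j on G[6,0]
L1: Y=0.000-0.2640j on G[5,1]
R2: Y=0.2551+0.000j on G[4,1]
R3: Y=0.0003175+0.000j on G[5,0]
R4: Y=0.4219+0.000j on G[3,2]
R5: Y=0.002604+0.000j on G[3,2]
R6: Y=0.2584+0.000j on G[2,4]
C2: Y=0.000+1.530j on G[4,6]
I1: z[0]−=0.323, z[6]+=0.323
R7: Y=0.003788+0.000j on G[6,2]
I2: z[3]−=0.146, z[6]+=0.146
I3: z[1]−=0.233, z[0]+=0.233
R8: Y=0.01629+0.000j on G[2,0]
R9: Y=0.5000+0.000j on G[1,6]
R10: Y=0.0002591+0.000j on G[2,1]
I4: z[6]−=1.52, z[2]+=1.52
C3: Y=0.000+0.5307j on G[4,6]
V1: row V0−V5=24.9, i_V1 at 0,5
solve → V1=-25.16+2.855j, V2=-17.96+2.403j, V3=-18.30+2.403j, V4=-24.31+2.542j, V5=-24.90+0.000j, V6=-24.33+3.233j
aux → i_V1=-0.7616-0.06925j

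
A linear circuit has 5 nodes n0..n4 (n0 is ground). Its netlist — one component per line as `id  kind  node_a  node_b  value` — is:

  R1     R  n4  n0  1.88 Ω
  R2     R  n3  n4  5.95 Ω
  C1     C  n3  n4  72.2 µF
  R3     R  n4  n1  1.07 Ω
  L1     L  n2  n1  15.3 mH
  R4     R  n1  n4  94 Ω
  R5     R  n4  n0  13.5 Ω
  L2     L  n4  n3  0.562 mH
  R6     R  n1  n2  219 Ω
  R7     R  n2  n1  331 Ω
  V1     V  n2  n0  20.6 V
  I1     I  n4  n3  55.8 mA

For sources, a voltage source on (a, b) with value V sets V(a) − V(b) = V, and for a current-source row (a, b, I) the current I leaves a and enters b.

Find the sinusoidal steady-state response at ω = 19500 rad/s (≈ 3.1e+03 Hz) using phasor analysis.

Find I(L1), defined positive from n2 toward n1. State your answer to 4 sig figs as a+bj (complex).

0.0006017-0.06765j A

MNA unknowns: 4 node voltages V₁..V_4 plus 1 source current (V1)
R1: Y=0.5319+0.000j on G[4,0]
R2: Y=0.1681+0.000j on G[3,4]
C1: Y=0.000+1.408j on G[3,4]
R3: Y=0.9346+0.000j on G[4,1]
L1: Y=0.000-0.003352j on G[2,1]
R4: Y=0.01064+0.000j on G[1,4]
R5: Y=0.07407+0.000j on G[4,0]
L2: Y=0.000-0.09125j on G[4,3]
R6: Y=0.004566+0.000j on G[1,2]
R7: Y=0.003021+0.000j on G[2,1]
V1: row V2−V0=20.6, i_V1 at 2,0
I1: z[4]−=0.0558, z[3]+=0.0558
solve → V1=0.4164-0.1795j, V2=20.60+0.000j, V3=0.2590-0.1511j, V4=0.2537-0.1094j
aux → i_V1=-0.1537+0.06629j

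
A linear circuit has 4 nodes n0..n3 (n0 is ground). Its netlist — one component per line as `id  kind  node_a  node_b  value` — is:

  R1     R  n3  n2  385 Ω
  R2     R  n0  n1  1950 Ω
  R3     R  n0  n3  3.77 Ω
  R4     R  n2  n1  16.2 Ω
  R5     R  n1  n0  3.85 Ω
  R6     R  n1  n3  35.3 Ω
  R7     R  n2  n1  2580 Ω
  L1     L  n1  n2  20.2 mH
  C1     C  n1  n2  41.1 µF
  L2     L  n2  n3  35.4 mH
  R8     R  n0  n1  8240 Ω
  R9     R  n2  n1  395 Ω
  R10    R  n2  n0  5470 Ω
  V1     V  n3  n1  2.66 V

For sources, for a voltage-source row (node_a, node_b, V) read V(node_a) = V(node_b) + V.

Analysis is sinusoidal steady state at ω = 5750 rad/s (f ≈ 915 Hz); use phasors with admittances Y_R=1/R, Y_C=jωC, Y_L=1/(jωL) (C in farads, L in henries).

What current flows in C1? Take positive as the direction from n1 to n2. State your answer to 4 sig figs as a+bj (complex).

-0.01079+0.01059j A

Apply KCL at each of the 3 non-ground nodes and solve the resulting linear system.
Node n1: branches {R2, R4, R5, R6, R7, L1, C1, R8, R9, V1} → V_1 = -1.342+1.588e-05j
Node n2: branches {R1, R4, R7, L1, C1, L2, R9, R10} → V_2 = -1.387-0.04566j
Node n3: branches {R1, R3, R6, L2, V1} → V_3 = 1.318+1.588e-05j
Source currents: i(V1)=-0.4322+0.01317j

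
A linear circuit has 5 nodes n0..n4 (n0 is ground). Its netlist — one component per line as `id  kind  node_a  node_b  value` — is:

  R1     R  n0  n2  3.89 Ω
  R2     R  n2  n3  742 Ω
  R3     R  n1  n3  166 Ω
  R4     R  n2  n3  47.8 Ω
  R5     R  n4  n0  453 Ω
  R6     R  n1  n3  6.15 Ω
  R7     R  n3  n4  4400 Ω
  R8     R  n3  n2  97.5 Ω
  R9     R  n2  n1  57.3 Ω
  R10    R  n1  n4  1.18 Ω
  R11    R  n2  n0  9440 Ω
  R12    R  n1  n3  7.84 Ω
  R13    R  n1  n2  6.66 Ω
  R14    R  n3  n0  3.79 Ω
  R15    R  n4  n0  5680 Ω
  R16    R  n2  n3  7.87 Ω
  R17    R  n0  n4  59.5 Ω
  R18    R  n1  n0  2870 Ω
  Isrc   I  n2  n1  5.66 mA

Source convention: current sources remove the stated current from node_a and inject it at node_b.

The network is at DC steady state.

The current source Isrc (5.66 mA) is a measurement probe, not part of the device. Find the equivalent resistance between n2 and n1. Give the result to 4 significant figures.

MNA unknowns: 4 node voltages V₁..V_4
R1: Y=0.2571 on G[0,2]
R2: Y=0.001348 on G[2,3]
R3: Y=0.006024 on G[1,3]
R4: Y=0.02092 on G[2,3]
R5: Y=0.002208 on G[4,0]
R6: Y=0.1626 on G[1,3]
R7: Y=0.0002273 on G[3,4]
R8: Y=0.01026 on G[3,2]
R9: Y=0.01745 on G[2,1]
R10: Y=0.8475 on G[1,4]
R11: Y=0.0001059 on G[2,0]
R12: Y=0.1276 on G[1,3]
R13: Y=0.1502 on G[1,2]
R14: Y=0.2639 on G[3,0]
R15: Y=0.0001761 on G[4,0]
R16: Y=0.1271 on G[2,3]
R17: Y=0.01681 on G[0,4]
R18: Y=0.0003484 on G[1,0]
Isrc: z[2]−=0.00566, z[1]+=0.00566
solve → V1=0.01243, V2=-0.005029, V3=0.004002, V4=0.01215

R_eq = 3.084 Ω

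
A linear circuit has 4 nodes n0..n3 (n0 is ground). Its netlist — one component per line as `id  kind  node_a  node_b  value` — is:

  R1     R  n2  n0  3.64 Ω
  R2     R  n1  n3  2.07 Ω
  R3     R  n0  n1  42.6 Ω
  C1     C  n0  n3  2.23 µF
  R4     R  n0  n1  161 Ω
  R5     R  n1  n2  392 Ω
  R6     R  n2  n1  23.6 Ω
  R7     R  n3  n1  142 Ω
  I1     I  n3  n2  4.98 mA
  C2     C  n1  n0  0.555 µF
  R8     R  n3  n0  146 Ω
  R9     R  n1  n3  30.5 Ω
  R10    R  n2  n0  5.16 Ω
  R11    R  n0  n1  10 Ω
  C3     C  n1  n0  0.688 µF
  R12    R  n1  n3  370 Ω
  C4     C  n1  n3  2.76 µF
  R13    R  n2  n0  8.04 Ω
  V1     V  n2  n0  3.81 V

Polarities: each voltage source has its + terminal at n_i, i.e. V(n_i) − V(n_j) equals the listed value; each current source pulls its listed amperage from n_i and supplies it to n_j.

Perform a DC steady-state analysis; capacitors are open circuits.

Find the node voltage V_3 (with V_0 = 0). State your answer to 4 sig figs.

0.8955 V

Apply KCL at each of the 3 non-ground nodes and solve the resulting linear system.
Node n1: branches {R2, R3, R4, R5, R6, R7, C2, R9, R11, C3, R12, C4} → V_1 = 0.9166
Node n2: branches {R1, R5, R6, I1, R10, R13, V1} → V_2 = 3.810
Node n3: branches {R2, C1, R7, I1, R8, R9, R12, C4} → V_3 = 0.8955
Source currents: i(V1)=-2.384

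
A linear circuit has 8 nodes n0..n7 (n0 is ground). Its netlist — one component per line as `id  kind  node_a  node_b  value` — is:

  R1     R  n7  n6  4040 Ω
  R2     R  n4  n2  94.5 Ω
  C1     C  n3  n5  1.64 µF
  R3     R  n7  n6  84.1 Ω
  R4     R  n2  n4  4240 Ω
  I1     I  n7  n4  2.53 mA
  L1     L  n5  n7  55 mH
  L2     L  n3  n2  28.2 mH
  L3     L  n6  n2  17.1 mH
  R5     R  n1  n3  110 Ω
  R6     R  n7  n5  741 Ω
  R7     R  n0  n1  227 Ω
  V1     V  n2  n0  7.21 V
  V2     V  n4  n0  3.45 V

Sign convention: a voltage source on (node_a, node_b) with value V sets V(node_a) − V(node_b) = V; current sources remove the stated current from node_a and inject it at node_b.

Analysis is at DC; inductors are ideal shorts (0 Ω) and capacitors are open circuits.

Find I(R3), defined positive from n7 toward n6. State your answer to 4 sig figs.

MNA unknowns: 7 node voltages V₁..V_7 plus 5 source currents (L1, L2, L3, V1, V2)
R1: Y=0.0002475 on G[7,6]
R2: Y=0.01058 on G[4,2]
C1: Y=0.000 on G[3,5]
R3: Y=0.01189 on G[7,6]
R4: Y=0.0002358 on G[2,4]
I1: z[7]−=0.00253, z[4]+=0.00253
L1: row V5−V7=0, i_L1 at 5,7
L2: row V3−V2=0, i_L2 at 3,2
L3: row V6−V2=0, i_L3 at 6,2
R5: Y=0.009091 on G[1,3]
R6: Y=0.001350 on G[7,5]
R7: Y=0.004405 on G[0,1]
V1: row V2−V0=7.21, i_V1 at 2,0
V2: row V4−V0=3.45, i_V2 at 4,0
solve → V1=4.857, V2=7.210, V3=7.210, V4=3.450, V5=7.002, V6=7.210, V7=7.002
aux → i_L1=0.000, i_L2=-0.02139, i_L3=-0.002530, i_V1=-0.06460, i_V2=0.04321

-0.002478 A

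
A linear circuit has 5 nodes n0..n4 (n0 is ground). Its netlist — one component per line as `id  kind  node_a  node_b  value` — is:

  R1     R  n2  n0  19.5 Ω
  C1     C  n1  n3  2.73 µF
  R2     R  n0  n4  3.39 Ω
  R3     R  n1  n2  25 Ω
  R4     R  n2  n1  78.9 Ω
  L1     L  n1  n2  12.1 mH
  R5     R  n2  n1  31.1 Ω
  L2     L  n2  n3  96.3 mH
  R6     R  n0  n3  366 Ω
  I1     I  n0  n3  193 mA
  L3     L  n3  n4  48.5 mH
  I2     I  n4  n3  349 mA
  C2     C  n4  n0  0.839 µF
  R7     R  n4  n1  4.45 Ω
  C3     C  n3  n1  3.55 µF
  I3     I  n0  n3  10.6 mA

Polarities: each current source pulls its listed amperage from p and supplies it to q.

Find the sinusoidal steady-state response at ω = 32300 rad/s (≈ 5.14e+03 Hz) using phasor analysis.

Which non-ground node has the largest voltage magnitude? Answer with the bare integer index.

3

Apply KCL at each of the 4 non-ground nodes and solve the resulting linear system.
Node n1: branches {C1, R3, R4, L1, R5, R7, C3} → V_1 = 2.482+0.02786j
Node n2: branches {R1, R3, R4, L1, R5, L2} → V_2 = 1.541-0.002649j
Node n3: branches {C1, L2, R6, I1, L3, I2, C3, I3} → V_3 = 2.526-2.675j
Node n4: branches {R2, L3, I2, C2, R7} → V_4 = 0.3978-0.01131j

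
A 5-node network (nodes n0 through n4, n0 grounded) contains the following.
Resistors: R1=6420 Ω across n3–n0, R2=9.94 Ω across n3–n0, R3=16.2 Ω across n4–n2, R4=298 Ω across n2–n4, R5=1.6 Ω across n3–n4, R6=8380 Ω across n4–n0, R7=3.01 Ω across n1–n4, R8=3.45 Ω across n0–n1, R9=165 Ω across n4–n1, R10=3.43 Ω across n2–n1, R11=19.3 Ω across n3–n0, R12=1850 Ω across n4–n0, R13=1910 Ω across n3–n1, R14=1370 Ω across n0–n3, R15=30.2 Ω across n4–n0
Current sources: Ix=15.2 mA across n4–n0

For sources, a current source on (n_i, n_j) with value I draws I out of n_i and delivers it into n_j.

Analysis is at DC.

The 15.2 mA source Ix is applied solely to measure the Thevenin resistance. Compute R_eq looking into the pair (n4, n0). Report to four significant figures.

R_eq = 3.092 Ω

Element admittances at DC:
  Y(R1) = 0.0001558 S between n3,n0
  Y(R2) = 0.1006 S between n3,n0
  Y(R3) = 0.06173 S between n4,n2
  Y(R4) = 0.003356 S between n2,n4
  Y(R5) = 0.6250 S between n3,n4
  Y(R6) = 0.0001193 S between n4,n0
  Y(R7) = 0.3322 S between n1,n4
  Y(R8) = 0.2899 S between n0,n1
  Y(R9) = 0.006061 S between n4,n1
  Y(R10) = 0.2915 S between n2,n1
  Y(R11) = 0.05181 S between n3,n0
  Y(R12) = 0.0005405 S between n4,n0
  Y(R13) = 0.0005236 S between n3,n1
  Y(R14) = 0.0007299 S between n0,n3
  Y(R15) = 0.03311 S between n4,n0
  Ix: injects 0.0152 A into n0 (from n4)
Assemble and solve the 4×4 MNA system:
  V(n1)=-0.02701  V(n2)=-0.03066  V(n3)=-0.03773  V(n4)=-0.04699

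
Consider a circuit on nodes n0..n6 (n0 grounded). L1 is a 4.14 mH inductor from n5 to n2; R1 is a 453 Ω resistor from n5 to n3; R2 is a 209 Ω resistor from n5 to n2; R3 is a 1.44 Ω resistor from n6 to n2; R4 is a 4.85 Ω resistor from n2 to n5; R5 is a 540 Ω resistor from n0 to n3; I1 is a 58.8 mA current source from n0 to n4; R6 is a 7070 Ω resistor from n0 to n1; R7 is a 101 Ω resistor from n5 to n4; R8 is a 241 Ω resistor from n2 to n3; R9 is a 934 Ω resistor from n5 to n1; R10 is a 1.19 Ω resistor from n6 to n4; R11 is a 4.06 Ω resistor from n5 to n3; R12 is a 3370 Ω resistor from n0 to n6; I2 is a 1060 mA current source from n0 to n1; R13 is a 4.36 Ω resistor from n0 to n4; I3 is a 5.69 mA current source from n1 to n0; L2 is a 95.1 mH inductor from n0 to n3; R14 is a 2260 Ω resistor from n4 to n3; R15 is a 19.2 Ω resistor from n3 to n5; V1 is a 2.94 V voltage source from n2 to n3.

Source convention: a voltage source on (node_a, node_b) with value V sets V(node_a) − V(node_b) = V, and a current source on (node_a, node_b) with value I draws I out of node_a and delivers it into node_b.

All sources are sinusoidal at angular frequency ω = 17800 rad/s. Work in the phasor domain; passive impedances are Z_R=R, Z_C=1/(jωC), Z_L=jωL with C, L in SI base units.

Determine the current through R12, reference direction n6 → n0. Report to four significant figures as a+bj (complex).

0.001586+3.523e-06j A

Element admittances at ω=17800 rad/s:
  Y(L1) = 0.000-0.01357j S between n5,n2
  Y(R1) = 0.002208+0.000j S between n5,n3
  Y(R2) = 0.004785+0.000j S between n5,n2
  Y(R3) = 0.6944+0.000j S between n6,n2
  Y(R4) = 0.2062+0.000j S between n2,n5
  Y(R5) = 0.001852+0.000j S between n0,n3
  I1: injects 0.0588 A into n4 (from n0)
  Y(R6) = 0.0001414+0.000j S between n0,n1
  Y(R7) = 0.009901+0.000j S between n5,n4
  Y(R8) = 0.004149+0.000j S between n2,n3
  Y(R9) = 0.001071+0.000j S between n5,n1
  Y(R10) = 0.8403+0.000j S between n6,n4
  Y(R11) = 0.2463+0.000j S between n5,n3
  Y(R12) = 0.0002967+0.000j S between n0,n6
  I2: injects 1.06 A into n1 (from n0)
  Y(R13) = 0.2294+0.000j S between n0,n4
  I3: injects 0.00569 A into n0 (from n1)
  Y(L2) = 0.000-0.0005907j S between n0,n3
  Y(R14) = 0.0004425+0.000j S between n4,n3
  Y(R15) = 0.05208+0.000j S between n3,n5
  V1: constraint V(n2)−V(n3) = 2.94
Assemble and solve the 7×7 MNA system:
  V(n1)=875.7+0.01407j  V(n2)=6.641+0.01488j  V(n3)=3.701+0.01488j  V(n4)=4.276+0.009389j  V(n5)=6.686+0.01593j  V(n6)=5.345+0.01187j
  i(V1)=-0.9028-0.002473j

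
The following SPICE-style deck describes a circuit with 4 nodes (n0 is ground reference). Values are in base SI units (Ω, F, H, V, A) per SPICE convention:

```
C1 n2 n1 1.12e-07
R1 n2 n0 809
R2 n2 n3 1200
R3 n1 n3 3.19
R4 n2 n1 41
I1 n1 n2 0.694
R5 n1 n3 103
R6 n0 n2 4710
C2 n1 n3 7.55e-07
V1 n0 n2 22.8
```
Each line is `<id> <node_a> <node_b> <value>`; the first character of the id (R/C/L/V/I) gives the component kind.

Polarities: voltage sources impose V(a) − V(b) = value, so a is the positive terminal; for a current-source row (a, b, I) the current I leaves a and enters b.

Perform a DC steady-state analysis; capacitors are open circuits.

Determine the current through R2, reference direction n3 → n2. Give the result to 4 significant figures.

-0.02287 A

MNA unknowns: 3 node voltages V₁..V_3 plus 1 source current (V1)
C1: Y=0.000 on G[2,1]
R1: Y=0.001236 on G[2,0]
R2: Y=0.0008333 on G[2,3]
R3: Y=0.3135 on G[1,3]
R4: Y=0.02439 on G[2,1]
I1: z[1]−=0.694, z[2]+=0.694
R5: Y=0.009709 on G[1,3]
R6: Y=0.0002123 on G[0,2]
C2: Y=0.000 on G[1,3]
V1: row V0−V2=22.8, i_V1 at 0,2
solve → V1=-50.32, V2=-22.80, V3=-50.25
aux → i_V1=-0.03302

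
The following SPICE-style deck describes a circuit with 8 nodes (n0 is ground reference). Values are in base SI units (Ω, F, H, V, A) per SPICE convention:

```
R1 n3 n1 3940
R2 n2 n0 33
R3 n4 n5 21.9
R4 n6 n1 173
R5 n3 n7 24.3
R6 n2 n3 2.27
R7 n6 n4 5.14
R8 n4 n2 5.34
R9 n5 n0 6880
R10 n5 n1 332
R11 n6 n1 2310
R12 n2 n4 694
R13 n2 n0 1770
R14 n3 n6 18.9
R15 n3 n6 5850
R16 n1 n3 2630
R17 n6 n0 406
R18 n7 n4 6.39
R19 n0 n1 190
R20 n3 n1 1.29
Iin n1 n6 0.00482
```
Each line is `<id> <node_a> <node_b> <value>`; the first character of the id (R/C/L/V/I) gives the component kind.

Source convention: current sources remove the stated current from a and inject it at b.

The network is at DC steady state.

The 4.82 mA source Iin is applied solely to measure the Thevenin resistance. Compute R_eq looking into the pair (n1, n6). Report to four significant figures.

R_eq = 7.741 Ω

MNA unknowns: 7 node voltages V₁..V_7
R1: Y=0.0002538 on G[3,1]
R2: Y=0.03030 on G[2,0]
R3: Y=0.04566 on G[4,5]
R4: Y=0.005780 on G[6,1]
R5: Y=0.04115 on G[3,7]
R6: Y=0.4405 on G[2,3]
R7: Y=0.1946 on G[6,4]
R8: Y=0.1873 on G[4,2]
R9: Y=0.0001453 on G[5,0]
R10: Y=0.003012 on G[5,1]
R11: Y=0.0004329 on G[6,1]
R12: Y=0.001441 on G[2,4]
R13: Y=0.0005650 on G[2,0]
R14: Y=0.05291 on G[3,6]
R15: Y=0.0001709 on G[3,6]
R16: Y=0.0003802 on G[1,3]
R17: Y=0.002463 on G[6,0]
R18: Y=0.1565 on G[7,4]
R19: Y=0.005263 on G[0,1]
R20: Y=0.7752 on G[3,1]
Iin: z[1]−=0.00482, z[6]+=0.00482
solve → V1=-0.01109, V2=-0.0002492, V3=-0.005334, V4=0.01158, V5=0.01015, V6=0.02622, V7=0.008058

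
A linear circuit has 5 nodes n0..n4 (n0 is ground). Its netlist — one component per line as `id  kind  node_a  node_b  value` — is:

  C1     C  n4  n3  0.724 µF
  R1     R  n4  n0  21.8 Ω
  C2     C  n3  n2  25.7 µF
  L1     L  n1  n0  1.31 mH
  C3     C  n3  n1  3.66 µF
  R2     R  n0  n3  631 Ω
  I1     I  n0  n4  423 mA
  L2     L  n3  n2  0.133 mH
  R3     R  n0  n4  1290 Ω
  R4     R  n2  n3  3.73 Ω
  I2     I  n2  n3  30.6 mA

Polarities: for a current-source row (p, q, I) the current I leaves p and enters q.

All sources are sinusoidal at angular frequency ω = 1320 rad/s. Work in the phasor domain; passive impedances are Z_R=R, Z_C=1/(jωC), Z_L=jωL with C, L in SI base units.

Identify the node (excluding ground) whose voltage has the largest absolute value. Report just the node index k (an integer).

Element admittances at ω=1320 rad/s:
  Y(C1) = 0.000+0.0009557j S between n4,n3
  Y(R1) = 0.04587+0.000j S between n4,n0
  Y(C2) = 0.000+0.03392j S between n3,n2
  Y(L1) = 0.000-0.5783j S between n1,n0
  Y(C3) = 0.000+0.004831j S between n3,n1
  Y(R2) = 0.001585+0.000j S between n0,n3
  I1: injects 0.423 A into n4 (from n0)
  Y(L2) = 0.000-5.696j S between n3,n2
  Y(R3) = 0.0007752+0.000j S between n0,n4
  Y(R4) = 0.2681+0.000j S between n2,n3
  I2: injects 0.0306 A into n3 (from n2)
Assemble and solve the 4×4 MNA system:
  V(n1)=-0.01171-0.002967j  V(n2)=1.389+0.3468j  V(n3)=1.390+0.3521j  V(n4)=9.058-0.1571j

4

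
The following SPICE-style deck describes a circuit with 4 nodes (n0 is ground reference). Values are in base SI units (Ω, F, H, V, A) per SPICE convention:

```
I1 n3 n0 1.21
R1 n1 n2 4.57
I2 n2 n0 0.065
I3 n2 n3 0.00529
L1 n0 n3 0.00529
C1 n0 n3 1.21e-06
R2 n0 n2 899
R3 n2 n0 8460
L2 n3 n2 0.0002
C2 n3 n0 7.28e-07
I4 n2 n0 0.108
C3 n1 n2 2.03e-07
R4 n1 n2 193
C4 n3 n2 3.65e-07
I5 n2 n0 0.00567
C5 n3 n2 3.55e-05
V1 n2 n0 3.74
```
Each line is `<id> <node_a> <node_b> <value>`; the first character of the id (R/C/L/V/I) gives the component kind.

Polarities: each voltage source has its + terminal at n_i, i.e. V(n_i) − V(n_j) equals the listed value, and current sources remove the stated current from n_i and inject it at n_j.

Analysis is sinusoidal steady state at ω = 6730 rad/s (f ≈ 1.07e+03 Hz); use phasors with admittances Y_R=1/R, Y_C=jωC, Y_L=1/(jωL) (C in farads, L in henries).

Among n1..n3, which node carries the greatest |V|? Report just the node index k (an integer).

Element admittances at ω=6730 rad/s:
  I1: injects 1.21 A into n0 (from n3)
  Y(R1) = 0.2188+0.000j S between n1,n2
  I2: injects 0.065 A into n0 (from n2)
  I3: injects 0.00529 A into n3 (from n2)
  Y(L1) = 0.000-0.02809j S between n0,n3
  Y(C1) = 0.000+0.008143j S between n0,n3
  Y(R2) = 0.001112+0.000j S between n0,n2
  Y(R3) = 0.0001182+0.000j S between n2,n0
  Y(L2) = 0.000-0.7429j S between n3,n2
  Y(C2) = 0.000+0.004899j S between n3,n0
  I4: injects 0.108 A into n0 (from n2)
  Y(C3) = 0.000+0.001366j S between n1,n2
  Y(R4) = 0.005181+0.000j S between n1,n2
  Y(C4) = 0.000+0.002456j S between n3,n2
  I5: injects 0.00567 A into n0 (from n2)
  Y(C5) = 0.000+0.2389j S between n3,n2
  V1: constraint V(n2)−V(n0) = 3.74
Assemble and solve the 4×4 MNA system:
  V(n1)=3.740+0.000j  V(n2)=3.740+0.000j  V(n3)=3.631-2.332j
  i(V1)=-1.358+0.05463j

3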